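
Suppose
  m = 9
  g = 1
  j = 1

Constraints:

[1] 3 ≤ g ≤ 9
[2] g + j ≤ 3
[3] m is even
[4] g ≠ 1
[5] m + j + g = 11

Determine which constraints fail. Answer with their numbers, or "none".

No — constraints 1, 3, and 4 are not satisfied.

[1] g = 1 is outside [3, 9]  false
[2] g + j = 1 + 1 = 2; 2 ≤ 3  true
[3] m = 9 is odd  false
[4] g = 1, but 1 is required to differ  false
[5] m + j + g = 9 + 1 + 1 = 11  true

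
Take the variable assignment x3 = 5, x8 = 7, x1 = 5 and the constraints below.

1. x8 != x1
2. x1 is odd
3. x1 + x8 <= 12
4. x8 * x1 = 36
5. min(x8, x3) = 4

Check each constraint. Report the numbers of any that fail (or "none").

1. x8 = 7, x1 = 5; distinct — holds.
2. x1 = 5 is odd — holds.
3. x1 + x8 = 5 + 7 = 12; 12 ≤ 12 — holds.
4. x8 * x1 = 7 * 5 = 35, not 36 — does not hold.
5. min(7, 5) = 5, not 4 — does not hold.

The assignment fails constraints 4 and 5.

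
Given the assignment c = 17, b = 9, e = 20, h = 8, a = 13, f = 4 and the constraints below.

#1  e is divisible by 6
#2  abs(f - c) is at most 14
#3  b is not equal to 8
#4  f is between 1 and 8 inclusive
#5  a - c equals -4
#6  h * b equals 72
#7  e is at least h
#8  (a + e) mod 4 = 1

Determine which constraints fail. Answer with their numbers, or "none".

The assignment fails constraint 1.

#1 20 = 6*3 + 2, so 6 does not divide 20 — violated.
#2 abs(4 - 17) = 13; 13 ≤ 14 — OK.
#3 b = 9, and 9 ≠ 8 — OK.
#4 f = 4 lies in [1, 8] — OK.
#5 a - c = 13 - 17 = -4 — OK.
#6 h * b = 8 * 9 = 72 — OK.
#7 e = 20, h = 8; 20 ≥ 8 — OK.
#8 a + e = 33; 33 mod 4 = 1 — OK.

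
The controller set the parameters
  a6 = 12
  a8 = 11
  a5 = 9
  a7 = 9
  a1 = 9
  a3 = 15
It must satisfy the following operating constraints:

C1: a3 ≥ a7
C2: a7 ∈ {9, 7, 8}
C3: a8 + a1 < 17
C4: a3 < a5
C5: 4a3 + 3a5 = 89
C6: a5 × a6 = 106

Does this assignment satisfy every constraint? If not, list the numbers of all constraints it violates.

C1: a3 = 15, a7 = 9; 15 ≥ 9  holds
C2: a7 = 9 is in {9, 7, 8}  holds
C3: a8 + a1 = 11 + 9 = 20; 20 ≥ 17, bound 17 not met  fails
C4: a3 = 15, a5 = 9; 15 ≥ 9 (want <)  fails
C5: 4a3 + 3a5 = 4(15) + 3(9) = 87, not 89  fails
C6: a5 × a6 = 9 × 12 = 108, not 106  fails

Constraints 3, 4, 5, and 6 are violated.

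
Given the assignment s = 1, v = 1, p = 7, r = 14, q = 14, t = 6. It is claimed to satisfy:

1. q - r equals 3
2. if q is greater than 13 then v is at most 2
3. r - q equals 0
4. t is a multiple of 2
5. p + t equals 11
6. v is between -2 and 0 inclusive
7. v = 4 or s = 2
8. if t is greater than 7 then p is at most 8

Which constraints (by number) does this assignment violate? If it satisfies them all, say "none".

1. q - r = 14 - 14 = 0, not 3 — fails.
2. q = 14 > 13, so we need v ≤ 2; v = 1 ≤ 2 — holds.
3. r - q = 14 - 14 = 0 — holds.
4. 6 / 2 = 3, so 2 divides 6 — holds.
5. p + t = 7 + 6 = 13, not 11 — fails.
6. v = 1 is outside [-2, 0] — fails.
7. v = 1 ≠ 4 and s = 1 ≠ 2; both disjuncts false — fails.
8. t = 6, not > 7; antecedent false, conditional vacuously true — holds.

The assignment fails constraints 1, 5, 6, 7.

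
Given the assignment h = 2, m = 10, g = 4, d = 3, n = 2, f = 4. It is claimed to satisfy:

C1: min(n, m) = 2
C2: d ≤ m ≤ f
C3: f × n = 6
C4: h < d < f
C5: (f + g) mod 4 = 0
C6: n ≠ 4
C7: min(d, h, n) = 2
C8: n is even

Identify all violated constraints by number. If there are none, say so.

C1: min(2, 10) = 2 — satisfied.
C2: values 3, 10, 4; m = 10 is not ≤ f = 4 — violated.
C3: f × n = 4 × 2 = 8, not 6 — violated.
C4: values 2 < 3 < 4 — satisfied.
C5: f + g = 8; 8 mod 4 = 0 — satisfied.
C6: n = 2, and 2 ≠ 4 — satisfied.
C7: min(3, 2, 2) = 2 — satisfied.
C8: n = 2 is even — satisfied.

Constraints 2 and 3 do not hold.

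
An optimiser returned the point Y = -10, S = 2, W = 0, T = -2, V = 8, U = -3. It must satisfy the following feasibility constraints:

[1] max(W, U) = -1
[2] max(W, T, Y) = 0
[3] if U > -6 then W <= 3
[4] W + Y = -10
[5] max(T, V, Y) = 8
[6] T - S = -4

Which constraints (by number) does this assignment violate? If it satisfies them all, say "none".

[1] max(0, -3) = 0, not -1 — does not hold.
[2] max(0, -2, -10) = 0 — holds.
[3] U = -3 > -6, so we need W ≤ 3; W = 0 ≤ 3 — holds.
[4] W + Y = 0 + (-10) = -10 — holds.
[5] max(-2, 8, -10) = 8 — holds.
[6] T - S = -2 - 2 = -4 — holds.

Constraint 1 does not hold.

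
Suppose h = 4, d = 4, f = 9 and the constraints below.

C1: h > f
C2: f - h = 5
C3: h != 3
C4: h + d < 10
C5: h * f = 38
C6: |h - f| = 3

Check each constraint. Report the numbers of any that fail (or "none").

C1: h = 4, f = 9; 4 ≤ 9 (want >)  ✘
C2: f - h = 9 - 4 = 5  ✔
C3: h = 4, and 4 ≠ 3  ✔
C4: h + d = 4 + 4 = 8; 8 < 10  ✔
C5: h * f = 4 * 9 = 36, not 38  ✘
C6: |4 - 9| = 5, not 3  ✘

No — constraints 1, 5, 6 are not satisfied.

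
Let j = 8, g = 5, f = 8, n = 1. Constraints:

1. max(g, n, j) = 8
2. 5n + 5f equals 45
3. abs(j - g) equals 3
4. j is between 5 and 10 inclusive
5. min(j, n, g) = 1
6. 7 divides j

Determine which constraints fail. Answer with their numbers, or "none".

1. max(5, 1, 8) = 8  true
2. 5n + 5f = 5(1) + 5(8) = 45  true
3. abs(8 - 5) = 3  true
4. j = 8 lies in [5, 10]  true
5. min(8, 1, 5) = 1  true
6. 8 = 7*1 + 1, so 7 does not divide 8  false

Violated: 6.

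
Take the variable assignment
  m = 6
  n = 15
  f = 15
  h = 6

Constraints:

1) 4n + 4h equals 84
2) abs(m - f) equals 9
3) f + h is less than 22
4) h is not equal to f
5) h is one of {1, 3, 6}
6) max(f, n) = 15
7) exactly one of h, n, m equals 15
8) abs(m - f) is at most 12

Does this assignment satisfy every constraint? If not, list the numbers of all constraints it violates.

No violations.

1) 4n + 4h = 4(15) + 4(6) = 84 — holds.
2) abs(6 - 15) = 9 — holds.
3) f + h = 15 + 6 = 21; 21 < 22 — holds.
4) h = 6, f = 15; distinct — holds.
5) h = 6 is in {1, 3, 6} — holds.
6) max(15, 15) = 15 — holds.
7) h=6, n=15, m=6; 1 of them equals 15 — holds.
8) abs(6 - 15) = 9; 9 ≤ 12 — holds.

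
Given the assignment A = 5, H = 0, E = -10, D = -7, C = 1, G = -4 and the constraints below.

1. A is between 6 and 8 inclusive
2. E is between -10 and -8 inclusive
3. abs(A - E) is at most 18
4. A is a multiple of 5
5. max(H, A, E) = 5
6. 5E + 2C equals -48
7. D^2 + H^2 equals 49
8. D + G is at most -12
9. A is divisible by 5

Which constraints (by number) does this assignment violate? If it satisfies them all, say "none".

1. A = 5 is outside [6, 8] — does not hold.
2. E = -10 lies in [-10, -8] — holds.
3. abs(5 - (-10)) = 15; 15 ≤ 18 — holds.
4. 5 / 5 = 1, so 5 divides 5 — holds.
5. max(0, 5, -10) = 5 — holds.
6. 5E + 2C = 5(-10) + 2(1) = -48 — holds.
7. D^2 + H^2 = (-7)^2 + 0^2 = 49 + 0 = 49 — holds.
8. D + G = -7 + (-4) = -11; -11 > -12, bound -12 not met — does not hold.
9. 5 / 5 = 1, so 5 divides 5 — holds.

Constraints 1 and 8 do not hold.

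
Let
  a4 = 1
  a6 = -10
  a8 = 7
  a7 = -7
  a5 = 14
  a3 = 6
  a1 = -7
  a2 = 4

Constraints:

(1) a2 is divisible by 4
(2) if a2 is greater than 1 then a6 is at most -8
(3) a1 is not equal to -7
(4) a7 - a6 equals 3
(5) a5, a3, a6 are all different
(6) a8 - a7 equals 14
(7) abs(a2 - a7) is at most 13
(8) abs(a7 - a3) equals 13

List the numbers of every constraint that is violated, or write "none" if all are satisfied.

Constraint 3 is violated.

(1) 4 / 4 = 1, so 4 divides 4 — OK.
(2) a2 = 4 > 1, so we need a6 ≤ -8; a6 = -10 ≤ -8 — OK.
(3) a1 = -7, but -7 is required to differ — violated.
(4) a7 - a6 = -7 - (-10) = 3 — OK.
(5) values 14, 6, -10 are pairwise distinct — OK.
(6) a8 - a7 = 7 - (-7) = 14 — OK.
(7) abs(4 - (-7)) = 11; 11 ≤ 13 — OK.
(8) abs(-7 - 6) = 13 — OK.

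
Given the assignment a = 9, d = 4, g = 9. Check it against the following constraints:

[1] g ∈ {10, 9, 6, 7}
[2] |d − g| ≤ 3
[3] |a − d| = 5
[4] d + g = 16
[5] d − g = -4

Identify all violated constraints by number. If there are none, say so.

[1] g = 9 is in {10, 9, 6, 7}  true
[2] |4 − 9| = 5; 5 > 3, exceeds bound 3  false
[3] |9 − 4| = 5  true
[4] d + g = 4 + 9 = 13, not 16  false
[5] d − g = 4 − 9 = -5, not -4  false

Violated: 2, 4, 5.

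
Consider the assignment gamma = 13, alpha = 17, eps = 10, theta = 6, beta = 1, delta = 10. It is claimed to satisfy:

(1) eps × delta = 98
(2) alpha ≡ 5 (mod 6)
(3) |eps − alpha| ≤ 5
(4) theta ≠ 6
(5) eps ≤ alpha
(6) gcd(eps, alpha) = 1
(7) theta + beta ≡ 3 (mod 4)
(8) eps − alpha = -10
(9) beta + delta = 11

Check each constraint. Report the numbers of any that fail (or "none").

(1) eps × delta = 10 × 10 = 100, not 98  ✗
(2) 17 mod 6 = 5  ✓
(3) |10 − 17| = 7; 7 > 5, exceeds bound 5  ✗
(4) theta = 6, but 6 is required to differ  ✗
(5) eps = 10, alpha = 17; 10 ≤ 17  ✓
(6) gcd(10, 17) = 1  ✓
(7) theta + beta = 7; 7 mod 4 = 3  ✓
(8) eps − alpha = 10 − 17 = -7, not -10  ✗
(9) beta + delta = 1 + 10 = 11  ✓

No — constraints 1, 3, 4, and 8 are not satisfied.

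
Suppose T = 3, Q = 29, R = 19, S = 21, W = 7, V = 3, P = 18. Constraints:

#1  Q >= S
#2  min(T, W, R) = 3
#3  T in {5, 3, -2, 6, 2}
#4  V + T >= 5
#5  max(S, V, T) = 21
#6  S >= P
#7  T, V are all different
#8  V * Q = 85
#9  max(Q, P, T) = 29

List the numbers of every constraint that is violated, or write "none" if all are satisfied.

The assignment fails constraints 7, 8.

#1 Q = 29, S = 21; 29 ≥ 21  ✓
#2 min(3, 7, 19) = 3  ✓
#3 T = 3 is in {5, 3, -2, 6, 2}  ✓
#4 V + T = 3 + 3 = 6; 6 ≥ 5  ✓
#5 max(21, 3, 3) = 21  ✓
#6 S = 21, P = 18; 21 ≥ 18  ✓
#7 T = V = 3, not all different  ✗
#8 V * Q = 3 * 29 = 87, not 85  ✗
#9 max(29, 18, 3) = 29  ✓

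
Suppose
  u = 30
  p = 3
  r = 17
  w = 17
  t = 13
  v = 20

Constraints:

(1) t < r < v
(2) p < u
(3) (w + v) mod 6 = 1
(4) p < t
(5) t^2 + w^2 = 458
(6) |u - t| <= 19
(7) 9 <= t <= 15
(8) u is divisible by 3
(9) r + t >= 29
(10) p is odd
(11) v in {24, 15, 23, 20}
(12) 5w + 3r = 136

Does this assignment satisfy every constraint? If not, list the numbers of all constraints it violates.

The assignment satisfies every constraint.

(1) values 13 < 17 < 20  ✓
(2) p = 3, u = 30; 3 < 30  ✓
(3) w + v = 37; 37 mod 6 = 1  ✓
(4) p = 3, t = 13; 3 < 13  ✓
(5) t^2 + w^2 = 13^2 + 17^2 = 169 + 289 = 458  ✓
(6) |30 - 13| = 17; 17 ≤ 19  ✓
(7) t = 13 lies in [9, 15]  ✓
(8) 30 / 3 = 10, so 3 divides 30  ✓
(9) r + t = 17 + 13 = 30; 30 ≥ 29  ✓
(10) p = 3 is odd  ✓
(11) v = 20 is in {24, 15, 23, 20}  ✓
(12) 5w + 3r = 5(17) + 3(17) = 136  ✓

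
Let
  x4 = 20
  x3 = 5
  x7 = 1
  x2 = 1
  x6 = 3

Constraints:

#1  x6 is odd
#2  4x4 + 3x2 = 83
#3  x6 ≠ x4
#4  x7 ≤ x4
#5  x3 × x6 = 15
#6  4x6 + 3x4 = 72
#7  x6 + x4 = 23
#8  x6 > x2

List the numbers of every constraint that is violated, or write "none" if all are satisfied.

Yes — all constraints hold.

#1 x6 = 3 is odd  holds
#2 4x4 + 3x2 = 4(20) + 3(1) = 83  holds
#3 x6 = 3, x4 = 20; distinct  holds
#4 x7 = 1, x4 = 20; 1 ≤ 20  holds
#5 x3 × x6 = 5 × 3 = 15  holds
#6 4x6 + 3x4 = 4(3) + 3(20) = 72  holds
#7 x6 + x4 = 3 + 20 = 23  holds
#8 x6 = 3, x2 = 1; 3 > 1  holds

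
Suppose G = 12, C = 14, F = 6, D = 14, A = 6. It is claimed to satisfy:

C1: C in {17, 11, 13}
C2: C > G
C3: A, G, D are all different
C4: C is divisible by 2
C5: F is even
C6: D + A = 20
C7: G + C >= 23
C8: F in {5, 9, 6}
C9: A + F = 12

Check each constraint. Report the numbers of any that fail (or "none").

C1: C = 14 is not in {17, 11, 13}  false
C2: C = 14, G = 12; 14 > 12  true
C3: values 6, 12, 14 are pairwise distinct  true
C4: 14 / 2 = 7, so 2 divides 14  true
C5: F = 6 is even  true
C6: D + A = 14 + 6 = 20  true
C7: G + C = 12 + 14 = 26; 26 ≥ 23  true
C8: F = 6 is in {5, 9, 6}  true
C9: A + F = 6 + 6 = 12  true

Violated: 1.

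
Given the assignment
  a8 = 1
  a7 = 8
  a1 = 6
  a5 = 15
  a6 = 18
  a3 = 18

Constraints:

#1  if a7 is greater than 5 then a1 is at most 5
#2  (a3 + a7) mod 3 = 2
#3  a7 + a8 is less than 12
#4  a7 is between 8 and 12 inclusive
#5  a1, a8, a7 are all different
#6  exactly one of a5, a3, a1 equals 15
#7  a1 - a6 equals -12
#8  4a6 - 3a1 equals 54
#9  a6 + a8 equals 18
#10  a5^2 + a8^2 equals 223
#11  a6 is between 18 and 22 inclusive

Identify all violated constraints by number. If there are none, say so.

#1 a7 = 8 > 5, so we need a1 ≤ 5; but a1 = 6 > 5 — fails.
#2 a3 + a7 = 26; 26 mod 3 = 2 — holds.
#3 a7 + a8 = 8 + 1 = 9; 9 < 12 — holds.
#4 a7 = 8 lies in [8, 12] — holds.
#5 values 6, 1, 8 are pairwise distinct — holds.
#6 a5=15, a3=18, a1=6; 1 of them equals 15 — holds.
#7 a1 - a6 = 6 - 18 = -12 — holds.
#8 4a6 - 3a1 = 4(18) - 3(6) = 54 — holds.
#9 a6 + a8 = 18 + 1 = 19, not 18 — fails.
#10 a5^2 + a8^2 = 15^2 + 1^2 = 225 + 1 = 226, not 223 — fails.
#11 a6 = 18 lies in [18, 22] — holds.

Constraints 1, 9, and 10 do not hold.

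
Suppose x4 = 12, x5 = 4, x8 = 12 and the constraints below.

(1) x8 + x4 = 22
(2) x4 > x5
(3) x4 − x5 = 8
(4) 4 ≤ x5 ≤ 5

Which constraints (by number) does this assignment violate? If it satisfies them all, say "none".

No — constraint 1 is not satisfied.

(1) x8 + x4 = 12 + 12 = 24, not 22 — violated.
(2) x4 = 12, x5 = 4; 12 > 4 — OK.
(3) x4 − x5 = 12 − 4 = 8 — OK.
(4) x5 = 4 lies in [4, 5] — OK.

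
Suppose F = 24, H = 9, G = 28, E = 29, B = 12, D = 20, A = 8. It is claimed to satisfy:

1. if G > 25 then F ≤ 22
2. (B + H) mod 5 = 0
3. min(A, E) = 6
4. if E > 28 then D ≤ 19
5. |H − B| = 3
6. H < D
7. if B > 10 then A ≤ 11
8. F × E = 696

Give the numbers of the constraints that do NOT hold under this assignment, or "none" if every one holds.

Constraints 1, 2, 3, and 4 are violated.

1. G = 28 > 25, so we need F ≤ 22; but F = 24 > 22 — fails.
2. B + H = 21; 21 mod 5 = 1, not 0 — fails.
3. min(8, 29) = 8, not 6 — fails.
4. E = 29 > 28, so we need D ≤ 19; but D = 20 > 19 — fails.
5. |9 − 12| = 3 — holds.
6. H = 9, D = 20; 9 < 20 — holds.
7. B = 12 > 10, so we need A ≤ 11; A = 8 ≤ 11 — holds.
8. F × E = 24 × 29 = 696 — holds.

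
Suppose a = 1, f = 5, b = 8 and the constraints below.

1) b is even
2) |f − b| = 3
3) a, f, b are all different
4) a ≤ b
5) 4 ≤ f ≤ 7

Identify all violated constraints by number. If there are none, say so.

1) b = 8 is even  ✔
2) |5 − 8| = 3  ✔
3) values 1, 5, 8 are pairwise distinct  ✔
4) a = 1, b = 8; 1 ≤ 8  ✔
5) f = 5 lies in [4, 7]  ✔

Yes — all constraints hold.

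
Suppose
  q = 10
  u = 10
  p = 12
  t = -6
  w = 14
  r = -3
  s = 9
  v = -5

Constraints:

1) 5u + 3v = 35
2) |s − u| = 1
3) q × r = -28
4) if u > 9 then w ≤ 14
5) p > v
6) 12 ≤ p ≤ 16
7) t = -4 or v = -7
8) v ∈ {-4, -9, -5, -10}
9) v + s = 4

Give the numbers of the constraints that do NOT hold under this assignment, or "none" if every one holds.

Violated: 3, 7.

1) 5u + 3v = 5(10) + 3(-5) = 35  OK
2) |9 − 10| = 1  OK
3) q × r = 10 × (-3) = -30, not -28  FAIL
4) u = 10 > 9, so we need w ≤ 14; w = 14 ≤ 14  OK
5) p = 12, v = -5; 12 > -5  OK
6) p = 12 lies in [12, 16]  OK
7) t = -6 ≠ -4 and v = -5 ≠ -7; both disjuncts false  FAIL
8) v = -5 is in {-4, -9, -5, -10}  OK
9) v + s = -5 + 9 = 4  OK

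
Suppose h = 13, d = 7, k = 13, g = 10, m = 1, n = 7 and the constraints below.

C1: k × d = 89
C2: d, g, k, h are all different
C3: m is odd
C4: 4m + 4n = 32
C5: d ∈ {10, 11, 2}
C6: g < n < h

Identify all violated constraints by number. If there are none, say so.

C1: k × d = 13 × 7 = 91, not 89  FAIL
C2: k = h = 13, not all different  FAIL
C3: m = 1 is odd  OK
C4: 4m + 4n = 4(1) + 4(7) = 32  OK
C5: d = 7 is not in {10, 11, 2}  FAIL
C6: values 10, 7, 13; g = 10 is not < n = 7  FAIL

Constraints 1, 2, 5, and 6 are violated.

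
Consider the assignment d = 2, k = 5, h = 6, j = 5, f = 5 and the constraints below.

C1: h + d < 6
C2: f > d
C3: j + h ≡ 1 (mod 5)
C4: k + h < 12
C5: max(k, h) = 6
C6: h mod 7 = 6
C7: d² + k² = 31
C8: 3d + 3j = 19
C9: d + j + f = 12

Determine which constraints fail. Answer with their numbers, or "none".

The assignment fails constraints 1, 7, 8.

C1: h + d = 6 + 2 = 8; 8 ≥ 6, bound 6 not met — violated.
C2: f = 5, d = 2; 5 > 2 — OK.
C3: j + h = 11; 11 mod 5 = 1 — OK.
C4: k + h = 5 + 6 = 11; 11 < 12 — OK.
C5: max(5, 6) = 6 — OK.
C6: 6 mod 7 = 6 — OK.
C7: d² + k² = 2² + 5² = 4 + 25 = 29, not 31 — violated.
C8: 3d + 3j = 3(2) + 3(5) = 21, not 19 — violated.
C9: d + j + f = 2 + 5 + 5 = 12 — OK.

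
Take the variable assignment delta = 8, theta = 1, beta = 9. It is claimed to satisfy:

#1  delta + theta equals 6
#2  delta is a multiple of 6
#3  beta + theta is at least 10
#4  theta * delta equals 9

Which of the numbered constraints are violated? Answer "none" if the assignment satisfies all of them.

Violated: 1, 2, and 4.

#1 delta + theta = 8 + 1 = 9, not 6 — does not hold.
#2 8 = 6*1 + 2, so 6 does not divide 8 — does not hold.
#3 beta + theta = 9 + 1 = 10; 10 ≥ 10 — holds.
#4 theta * delta = 1 * 8 = 8, not 9 — does not hold.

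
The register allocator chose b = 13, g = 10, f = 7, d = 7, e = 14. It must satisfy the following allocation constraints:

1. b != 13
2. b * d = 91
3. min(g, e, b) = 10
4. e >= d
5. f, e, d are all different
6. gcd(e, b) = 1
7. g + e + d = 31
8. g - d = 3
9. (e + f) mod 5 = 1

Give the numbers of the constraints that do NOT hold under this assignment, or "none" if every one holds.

1. b = 13, but 13 is required to differ — violated.
2. b * d = 13 * 7 = 91 — OK.
3. min(10, 14, 13) = 10 — OK.
4. e = 14, d = 7; 14 ≥ 7 — OK.
5. f = d = 7, not all different — violated.
6. gcd(14, 13) = 1 — OK.
7. g + e + d = 10 + 14 + 7 = 31 — OK.
8. g - d = 10 - 7 = 3 — OK.
9. e + f = 21; 21 mod 5 = 1 — OK.

Constraints 1, 5 do not hold.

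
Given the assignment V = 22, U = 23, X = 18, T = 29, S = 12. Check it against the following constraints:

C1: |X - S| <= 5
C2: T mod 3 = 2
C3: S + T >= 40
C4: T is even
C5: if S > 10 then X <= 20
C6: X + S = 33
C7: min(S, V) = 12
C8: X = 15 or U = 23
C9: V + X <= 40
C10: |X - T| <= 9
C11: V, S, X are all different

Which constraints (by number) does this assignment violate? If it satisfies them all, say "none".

C1: |18 - 12| = 6; 6 > 5, exceeds bound 5 — fails.
C2: 29 mod 3 = 2 — holds.
C3: S + T = 12 + 29 = 41; 41 ≥ 40 — holds.
C4: T = 29 is odd — fails.
C5: S = 12 > 10, so we need X ≤ 20; X = 18 ≤ 20 — holds.
C6: X + S = 18 + 12 = 30, not 33 — fails.
C7: min(12, 22) = 12 — holds.
C8: X = 18 ≠ 15, but U = 23 = 23 (second disjunct) — holds.
C9: V + X = 22 + 18 = 40; 40 ≤ 40 — holds.
C10: |18 - 29| = 11; 11 > 9, exceeds bound 9 — fails.
C11: values 22, 12, 18 are pairwise distinct — holds.

The assignment fails constraints 1, 4, 6, and 10.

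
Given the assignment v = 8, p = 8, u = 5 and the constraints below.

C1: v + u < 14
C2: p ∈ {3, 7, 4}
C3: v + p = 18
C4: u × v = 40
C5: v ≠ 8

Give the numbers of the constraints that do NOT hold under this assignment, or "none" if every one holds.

C1: v + u = 8 + 5 = 13; 13 < 14 — holds.
C2: p = 8 is not in {3, 7, 4} — does not hold.
C3: v + p = 8 + 8 = 16, not 18 — does not hold.
C4: u × v = 5 × 8 = 40 — holds.
C5: v = 8, but 8 is required to differ — does not hold.

The assignment fails constraints 2, 3, 5.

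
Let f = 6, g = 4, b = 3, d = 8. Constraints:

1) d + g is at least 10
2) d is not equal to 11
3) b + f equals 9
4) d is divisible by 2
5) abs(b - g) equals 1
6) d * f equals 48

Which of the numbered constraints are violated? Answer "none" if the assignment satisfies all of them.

1) d + g = 8 + 4 = 12; 12 ≥ 10 — holds.
2) d = 8, and 8 ≠ 11 — holds.
3) b + f = 3 + 6 = 9 — holds.
4) 8 / 2 = 4, so 2 divides 8 — holds.
5) abs(3 - 4) = 1 — holds.
6) d * f = 8 * 6 = 48 — holds.

The assignment satisfies every constraint.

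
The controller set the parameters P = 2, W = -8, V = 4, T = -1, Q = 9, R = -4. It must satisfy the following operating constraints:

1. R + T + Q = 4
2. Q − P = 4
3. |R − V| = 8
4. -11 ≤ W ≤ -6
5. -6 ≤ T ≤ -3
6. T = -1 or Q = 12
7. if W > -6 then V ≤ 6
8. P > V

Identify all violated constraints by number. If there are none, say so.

Violated: 2, 5, 8.

1. R + T + Q = -4 + (-1) + 9 = 4  OK
2. Q − P = 9 − 2 = 7, not 4  FAIL
3. |-4 − 4| = 8  OK
4. W = -8 lies in [-11, -6]  OK
5. T = -1 is outside [-6, -3]  FAIL
6. T = -1 = -1 (first disjunct)  OK
7. W = -8, not > -6; antecedent false, conditional vacuously true  OK
8. P = 2, V = 4; 2 ≤ 4 (want >)  FAIL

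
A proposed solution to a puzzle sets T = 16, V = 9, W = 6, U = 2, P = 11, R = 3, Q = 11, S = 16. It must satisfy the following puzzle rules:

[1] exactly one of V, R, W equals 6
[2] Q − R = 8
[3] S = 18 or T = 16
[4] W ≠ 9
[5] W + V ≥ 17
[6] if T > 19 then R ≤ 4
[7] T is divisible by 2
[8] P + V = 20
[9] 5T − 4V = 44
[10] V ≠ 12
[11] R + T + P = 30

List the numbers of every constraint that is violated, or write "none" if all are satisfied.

[1] V=9, R=3, W=6; 1 of them equals 6 — holds.
[2] Q − R = 11 − 3 = 8 — holds.
[3] S = 16 ≠ 18, but T = 16 = 16 (second disjunct) — holds.
[4] W = 6, and 6 ≠ 9 — holds.
[5] W + V = 6 + 9 = 15; 15 < 17, bound 17 not met — fails.
[6] T = 16, not > 19; antecedent false, conditional vacuously true — holds.
[7] 16 / 2 = 8, so 2 divides 16 — holds.
[8] P + V = 11 + 9 = 20 — holds.
[9] 5T − 4V = 5(16) − 4(9) = 44 — holds.
[10] V = 9, and 9 ≠ 12 — holds.
[11] R + T + P = 3 + 16 + 11 = 30 — holds.

No — constraint 5 is not satisfied.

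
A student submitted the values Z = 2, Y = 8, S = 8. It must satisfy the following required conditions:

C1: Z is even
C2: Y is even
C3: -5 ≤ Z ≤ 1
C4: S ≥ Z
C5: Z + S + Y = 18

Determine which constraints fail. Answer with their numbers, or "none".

C1: Z = 2 is even  ✓
C2: Y = 8 is even  ✓
C3: Z = 2 is outside [-5, 1]  ✗
C4: S = 8, Z = 2; 8 ≥ 2  ✓
C5: Z + S + Y = 2 + 8 + 8 = 18  ✓

No — constraint 3 is not satisfied.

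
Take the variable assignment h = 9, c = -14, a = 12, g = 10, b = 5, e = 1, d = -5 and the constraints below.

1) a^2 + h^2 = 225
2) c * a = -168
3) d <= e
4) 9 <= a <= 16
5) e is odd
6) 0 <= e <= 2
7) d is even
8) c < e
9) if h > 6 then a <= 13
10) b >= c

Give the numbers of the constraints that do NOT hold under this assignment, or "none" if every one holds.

1) a^2 + h^2 = 12^2 + 9^2 = 144 + 81 = 225 — holds.
2) c * a = -14 * 12 = -168 — holds.
3) d = -5, e = 1; -5 ≤ 1 — holds.
4) a = 12 lies in [9, 16] — holds.
5) e = 1 is odd — holds.
6) e = 1 lies in [0, 2] — holds.
7) d = -5 is odd — does not hold.
8) c = -14, e = 1; -14 < 1 — holds.
9) h = 9 > 6, so we need a ≤ 13; a = 12 ≤ 13 — holds.
10) b = 5, c = -14; 5 ≥ -14 — holds.

No — constraint 7 is not satisfied.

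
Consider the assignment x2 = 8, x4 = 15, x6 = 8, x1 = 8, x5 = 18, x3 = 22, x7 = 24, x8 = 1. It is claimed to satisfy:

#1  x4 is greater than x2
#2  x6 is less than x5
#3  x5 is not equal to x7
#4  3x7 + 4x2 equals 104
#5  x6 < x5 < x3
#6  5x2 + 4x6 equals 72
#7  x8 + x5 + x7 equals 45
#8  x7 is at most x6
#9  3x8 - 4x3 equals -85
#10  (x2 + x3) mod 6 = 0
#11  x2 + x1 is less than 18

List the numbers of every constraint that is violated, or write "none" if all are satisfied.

The assignment fails constraints 7 and 8.

#1 x4 = 15, x2 = 8; 15 > 8 — holds.
#2 x6 = 8, x5 = 18; 8 < 18 — holds.
#3 x5 = 18, x7 = 24; distinct — holds.
#4 3x7 + 4x2 = 3(24) + 4(8) = 104 — holds.
#5 values 8 < 18 < 22 — holds.
#6 5x2 + 4x6 = 5(8) + 4(8) = 72 — holds.
#7 x8 + x5 + x7 = 1 + 18 + 24 = 43, not 45 — fails.
#8 x7 = 24, x6 = 8; 24 > 8 (want ≤) — fails.
#9 3x8 - 4x3 = 3(1) - 4(22) = -85 — holds.
#10 x2 + x3 = 30; 30 mod 6 = 0 — holds.
#11 x2 + x1 = 8 + 8 = 16; 16 < 18 — holds.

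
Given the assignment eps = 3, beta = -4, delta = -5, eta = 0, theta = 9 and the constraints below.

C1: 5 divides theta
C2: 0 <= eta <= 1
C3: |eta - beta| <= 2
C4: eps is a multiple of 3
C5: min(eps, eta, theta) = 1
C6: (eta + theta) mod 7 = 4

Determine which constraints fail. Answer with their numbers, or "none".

C1: 9 = 5*1 + 4, so 5 does not divide 9  no
C2: eta = 0 lies in [0, 1]  yes
C3: |0 - (-4)| = 4; 4 > 2, exceeds bound 2  no
C4: 3 / 3 = 1, so 3 divides 3  yes
C5: min(3, 0, 9) = 0, not 1  no
C6: eta + theta = 9; 9 mod 7 = 2, not 4  no

Constraints 1, 3, 5, and 6 do not hold.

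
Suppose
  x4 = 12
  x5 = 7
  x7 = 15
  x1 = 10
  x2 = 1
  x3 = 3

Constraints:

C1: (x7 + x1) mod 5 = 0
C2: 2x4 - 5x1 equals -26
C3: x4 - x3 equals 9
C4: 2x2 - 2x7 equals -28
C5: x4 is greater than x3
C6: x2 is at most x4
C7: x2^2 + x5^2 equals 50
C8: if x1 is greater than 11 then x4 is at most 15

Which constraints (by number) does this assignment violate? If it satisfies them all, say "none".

C1: x7 + x1 = 25; 25 mod 5 = 0 — satisfied.
C2: 2x4 - 5x1 = 2(12) - 5(10) = -26 — satisfied.
C3: x4 - x3 = 12 - 3 = 9 — satisfied.
C4: 2x2 - 2x7 = 2(1) - 2(15) = -28 — satisfied.
C5: x4 = 12, x3 = 3; 12 > 3 — satisfied.
C6: x2 = 1, x4 = 12; 1 ≤ 12 — satisfied.
C7: x2^2 + x5^2 = 1^2 + 7^2 = 1 + 49 = 50 — satisfied.
C8: x1 = 10, not > 11; antecedent false, conditional vacuously true — satisfied.

The assignment satisfies every constraint.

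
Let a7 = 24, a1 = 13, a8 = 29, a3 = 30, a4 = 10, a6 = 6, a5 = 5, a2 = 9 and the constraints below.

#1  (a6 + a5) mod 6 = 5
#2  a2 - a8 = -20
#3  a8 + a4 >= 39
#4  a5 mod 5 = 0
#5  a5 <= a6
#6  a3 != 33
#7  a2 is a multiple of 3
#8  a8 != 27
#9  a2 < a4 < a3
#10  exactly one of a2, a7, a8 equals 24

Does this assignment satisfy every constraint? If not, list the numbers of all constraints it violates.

No violations.

#1 a6 + a5 = 11; 11 mod 6 = 5  yes
#2 a2 - a8 = 9 - 29 = -20  yes
#3 a8 + a4 = 29 + 10 = 39; 39 ≥ 39  yes
#4 5 mod 5 = 0  yes
#5 a5 = 5, a6 = 6; 5 ≤ 6  yes
#6 a3 = 30, and 30 ≠ 33  yes
#7 9 / 3 = 3, so 3 divides 9  yes
#8 a8 = 29, and 29 ≠ 27  yes
#9 values 9 < 10 < 30  yes
#10 a2=9, a7=24, a8=29; 1 of them equals 24  yes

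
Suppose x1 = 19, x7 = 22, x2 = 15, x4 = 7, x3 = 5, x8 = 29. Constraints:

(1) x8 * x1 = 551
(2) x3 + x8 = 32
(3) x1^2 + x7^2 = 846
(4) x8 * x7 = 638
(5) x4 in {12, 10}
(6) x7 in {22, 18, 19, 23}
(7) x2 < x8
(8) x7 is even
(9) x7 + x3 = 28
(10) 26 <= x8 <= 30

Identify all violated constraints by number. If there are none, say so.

No — constraints 2, 3, 5, and 9 are not satisfied.

(1) x8 * x1 = 29 * 19 = 551  holds
(2) x3 + x8 = 5 + 29 = 34, not 32  fails
(3) x1^2 + x7^2 = 19^2 + 22^2 = 361 + 484 = 845, not 846  fails
(4) x8 * x7 = 29 * 22 = 638  holds
(5) x4 = 7 is not in {12, 10}  fails
(6) x7 = 22 is in {22, 18, 19, 23}  holds
(7) x2 = 15, x8 = 29; 15 < 29  holds
(8) x7 = 22 is even  holds
(9) x7 + x3 = 22 + 5 = 27, not 28  fails
(10) x8 = 29 lies in [26, 30]  holds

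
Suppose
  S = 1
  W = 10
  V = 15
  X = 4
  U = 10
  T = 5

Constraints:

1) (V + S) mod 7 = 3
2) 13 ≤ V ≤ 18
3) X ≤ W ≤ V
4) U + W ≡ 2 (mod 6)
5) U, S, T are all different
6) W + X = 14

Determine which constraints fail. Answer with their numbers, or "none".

Violated: 1.

1) V + S = 16; 16 mod 7 = 2, not 3  no
2) V = 15 lies in [13, 18]  yes
3) values 4 ≤ 10 ≤ 15  yes
4) U + W = 20; 20 mod 6 = 2  yes
5) values 10, 1, 5 are pairwise distinct  yes
6) W + X = 10 + 4 = 14  yes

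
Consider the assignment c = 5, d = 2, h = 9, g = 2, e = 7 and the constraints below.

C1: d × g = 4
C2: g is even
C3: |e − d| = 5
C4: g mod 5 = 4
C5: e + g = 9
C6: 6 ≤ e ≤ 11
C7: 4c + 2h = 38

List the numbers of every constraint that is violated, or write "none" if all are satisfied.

Violated: 4.

C1: d × g = 2 × 2 = 4 — OK.
C2: g = 2 is even — OK.
C3: |7 − 2| = 5 — OK.
C4: 2 mod 5 = 2, not 4 — violated.
C5: e + g = 7 + 2 = 9 — OK.
C6: e = 7 lies in [6, 11] — OK.
C7: 4c + 2h = 4(5) + 2(9) = 38 — OK.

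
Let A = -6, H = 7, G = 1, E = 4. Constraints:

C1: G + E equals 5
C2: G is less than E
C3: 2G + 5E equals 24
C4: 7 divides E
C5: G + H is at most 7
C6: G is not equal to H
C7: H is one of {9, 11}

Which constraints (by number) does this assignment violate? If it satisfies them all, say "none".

C1: G + E = 1 + 4 = 5 — OK.
C2: G = 1, E = 4; 1 < 4 — OK.
C3: 2G + 5E = 2(1) + 5(4) = 22, not 24 — violated.
C4: 4 = 7*0 + 4, so 7 does not divide 4 — violated.
C5: G + H = 1 + 7 = 8; 8 > 7, bound 7 not met — violated.
C6: G = 1, H = 7; distinct — OK.
C7: H = 7 is not in {9, 11} — violated.

No — constraints 3, 4, 5, and 7 are not satisfied.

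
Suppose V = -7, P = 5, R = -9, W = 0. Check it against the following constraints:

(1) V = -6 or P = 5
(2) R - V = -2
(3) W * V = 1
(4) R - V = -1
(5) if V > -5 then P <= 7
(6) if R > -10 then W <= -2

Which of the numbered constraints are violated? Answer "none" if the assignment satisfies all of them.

(1) V = -7 ≠ -6, but P = 5 = 5 (second disjunct) — holds.
(2) R - V = -9 - (-7) = -2 — holds.
(3) W * V = 0 * (-7) = 0, not 1 — does not hold.
(4) R - V = -9 - (-7) = -2, not -1 — does not hold.
(5) V = -7, not > -5; antecedent false, conditional vacuously true — holds.
(6) R = -9 > -10, so we need W ≤ -2; but W = 0 > -2 — does not hold.

No — constraints 3, 4, and 6 are not satisfied.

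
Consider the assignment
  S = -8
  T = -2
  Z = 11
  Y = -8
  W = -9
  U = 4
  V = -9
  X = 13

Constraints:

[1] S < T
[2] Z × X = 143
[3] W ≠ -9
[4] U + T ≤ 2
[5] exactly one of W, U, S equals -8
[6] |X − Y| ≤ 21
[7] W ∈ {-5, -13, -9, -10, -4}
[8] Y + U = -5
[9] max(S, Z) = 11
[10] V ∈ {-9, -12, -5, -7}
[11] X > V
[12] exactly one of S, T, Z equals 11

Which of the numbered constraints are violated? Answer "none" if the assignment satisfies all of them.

Constraints 3, 8 are violated.

[1] S = -8, T = -2; -8 < -2  OK
[2] Z × X = 11 × 13 = 143  OK
[3] W = -9, but -9 is required to differ  FAIL
[4] U + T = 4 + (-2) = 2; 2 ≤ 2  OK
[5] W=-9, U=4, S=-8; 1 of them equals -8  OK
[6] |13 − (-8)| = 21; 21 ≤ 21  OK
[7] W = -9 is in {-5, -13, -9, -10, -4}  OK
[8] Y + U = -8 + 4 = -4, not -5  FAIL
[9] max(-8, 11) = 11  OK
[10] V = -9 is in {-9, -12, -5, -7}  OK
[11] X = 13, V = -9; 13 > -9  OK
[12] S=-8, T=-2, Z=11; 1 of them equals 11  OK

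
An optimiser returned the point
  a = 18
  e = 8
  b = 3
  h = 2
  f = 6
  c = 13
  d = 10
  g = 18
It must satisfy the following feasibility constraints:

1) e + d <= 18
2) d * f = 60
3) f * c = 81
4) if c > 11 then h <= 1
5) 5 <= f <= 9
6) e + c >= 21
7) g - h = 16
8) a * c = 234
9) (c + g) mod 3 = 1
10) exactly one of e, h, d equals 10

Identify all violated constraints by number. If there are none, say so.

1) e + d = 8 + 10 = 18; 18 ≤ 18 — holds.
2) d * f = 10 * 6 = 60 — holds.
3) f * c = 6 * 13 = 78, not 81 — does not hold.
4) c = 13 > 11, so we need h ≤ 1; but h = 2 > 1 — does not hold.
5) f = 6 lies in [5, 9] — holds.
6) e + c = 8 + 13 = 21; 21 ≥ 21 — holds.
7) g - h = 18 - 2 = 16 — holds.
8) a * c = 18 * 13 = 234 — holds.
9) c + g = 31; 31 mod 3 = 1 — holds.
10) e=8, h=2, d=10; 1 of them equals 10 — holds.

Constraints 3 and 4 do not hold.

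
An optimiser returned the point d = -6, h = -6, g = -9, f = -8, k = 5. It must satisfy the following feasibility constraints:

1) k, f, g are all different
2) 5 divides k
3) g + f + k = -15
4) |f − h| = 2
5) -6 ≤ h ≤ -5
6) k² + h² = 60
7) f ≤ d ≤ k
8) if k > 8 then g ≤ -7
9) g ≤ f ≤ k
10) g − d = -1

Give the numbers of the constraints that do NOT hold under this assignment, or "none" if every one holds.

1) values 5, -8, -9 are pairwise distinct  ✔
2) 5 / 5 = 1, so 5 divides 5  ✔
3) g + f + k = -9 + (-8) + 5 = -12, not -15  ✘
4) |-8 − (-6)| = 2  ✔
5) h = -6 lies in [-6, -5]  ✔
6) k² + h² = 5² + (-6)² = 25 + 36 = 61, not 60  ✘
7) values -8 ≤ -6 ≤ 5  ✔
8) k = 5, not > 8; antecedent false, conditional vacuously true  ✔
9) values -9 ≤ -8 ≤ 5  ✔
10) g − d = -9 − (-6) = -3, not -1  ✘

Constraints 3, 6, and 10 do not hold.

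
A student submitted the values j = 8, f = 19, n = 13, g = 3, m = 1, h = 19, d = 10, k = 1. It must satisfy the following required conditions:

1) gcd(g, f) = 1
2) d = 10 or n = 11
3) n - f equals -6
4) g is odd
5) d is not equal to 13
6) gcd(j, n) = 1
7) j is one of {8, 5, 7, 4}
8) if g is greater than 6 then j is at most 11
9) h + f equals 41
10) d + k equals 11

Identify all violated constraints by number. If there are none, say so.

1) gcd(3, 19) = 1  ✔
2) d = 10 = 10 (first disjunct)  ✔
3) n - f = 13 - 19 = -6  ✔
4) g = 3 is odd  ✔
5) d = 10, and 10 ≠ 13  ✔
6) gcd(8, 13) = 1  ✔
7) j = 8 is in {8, 5, 7, 4}  ✔
8) g = 3, not > 6; antecedent false, conditional vacuously true  ✔
9) h + f = 19 + 19 = 38, not 41  ✘
10) d + k = 10 + 1 = 11  ✔

Constraint 9 is violated.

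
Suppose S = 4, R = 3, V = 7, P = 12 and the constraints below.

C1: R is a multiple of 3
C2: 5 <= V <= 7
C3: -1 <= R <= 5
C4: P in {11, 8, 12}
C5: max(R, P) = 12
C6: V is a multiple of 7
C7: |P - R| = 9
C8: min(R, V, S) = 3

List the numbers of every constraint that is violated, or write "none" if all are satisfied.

None — every constraint holds.

C1: 3 / 3 = 1, so 3 divides 3  OK
C2: V = 7 lies in [5, 7]  OK
C3: R = 3 lies in [-1, 5]  OK
C4: P = 12 is in {11, 8, 12}  OK
C5: max(3, 12) = 12  OK
C6: 7 / 7 = 1, so 7 divides 7  OK
C7: |12 - 3| = 9  OK
C8: min(3, 7, 4) = 3  OK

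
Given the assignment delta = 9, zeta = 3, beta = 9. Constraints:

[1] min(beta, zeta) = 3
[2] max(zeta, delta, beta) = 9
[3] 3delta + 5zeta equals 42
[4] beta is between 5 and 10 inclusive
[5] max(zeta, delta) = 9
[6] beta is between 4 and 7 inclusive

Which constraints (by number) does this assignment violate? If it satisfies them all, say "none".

[1] min(9, 3) = 3 — satisfied.
[2] max(3, 9, 9) = 9 — satisfied.
[3] 3delta + 5zeta = 3(9) + 5(3) = 42 — satisfied.
[4] beta = 9 lies in [5, 10] — satisfied.
[5] max(3, 9) = 9 — satisfied.
[6] beta = 9 is outside [4, 7] — violated.

Constraint 6 is violated.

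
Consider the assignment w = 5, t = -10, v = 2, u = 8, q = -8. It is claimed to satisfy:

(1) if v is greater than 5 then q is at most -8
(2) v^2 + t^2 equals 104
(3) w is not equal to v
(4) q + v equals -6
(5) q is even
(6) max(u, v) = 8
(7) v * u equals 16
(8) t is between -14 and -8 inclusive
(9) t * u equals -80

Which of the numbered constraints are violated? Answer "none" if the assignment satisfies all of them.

(1) v = 2, not > 5; antecedent false, conditional vacuously true — satisfied.
(2) v^2 + t^2 = 2^2 + (-10)^2 = 4 + 100 = 104 — satisfied.
(3) w = 5, v = 2; distinct — satisfied.
(4) q + v = -8 + 2 = -6 — satisfied.
(5) q = -8 is even — satisfied.
(6) max(8, 2) = 8 — satisfied.
(7) v * u = 2 * 8 = 16 — satisfied.
(8) t = -10 lies in [-14, -8] — satisfied.
(9) t * u = -10 * 8 = -80 — satisfied.

Yes — all constraints hold.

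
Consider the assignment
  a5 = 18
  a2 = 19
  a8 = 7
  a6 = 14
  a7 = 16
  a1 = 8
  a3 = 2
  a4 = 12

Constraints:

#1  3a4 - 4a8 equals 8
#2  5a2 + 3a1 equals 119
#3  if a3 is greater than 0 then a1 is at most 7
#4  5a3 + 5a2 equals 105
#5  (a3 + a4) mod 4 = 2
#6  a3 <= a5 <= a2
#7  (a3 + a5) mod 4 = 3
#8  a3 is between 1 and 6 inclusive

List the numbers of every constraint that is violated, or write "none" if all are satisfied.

Constraints 3, 7 do not hold.

#1 3a4 - 4a8 = 3(12) - 4(7) = 8 — OK.
#2 5a2 + 3a1 = 5(19) + 3(8) = 119 — OK.
#3 a3 = 2 > 0, so we need a1 ≤ 7; but a1 = 8 > 7 — violated.
#4 5a3 + 5a2 = 5(2) + 5(19) = 105 — OK.
#5 a3 + a4 = 14; 14 mod 4 = 2 — OK.
#6 values 2 <= 18 <= 19 — OK.
#7 a3 + a5 = 20; 20 mod 4 = 0, not 3 — violated.
#8 a3 = 2 lies in [1, 6] — OK.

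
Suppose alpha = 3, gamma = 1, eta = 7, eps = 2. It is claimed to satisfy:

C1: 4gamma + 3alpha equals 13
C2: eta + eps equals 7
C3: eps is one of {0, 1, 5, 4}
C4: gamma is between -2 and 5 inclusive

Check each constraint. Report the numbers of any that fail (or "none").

C1: 4gamma + 3alpha = 4(1) + 3(3) = 13  OK
C2: eta + eps = 7 + 2 = 9, not 7  FAIL
C3: eps = 2 is not in {0, 1, 5, 4}  FAIL
C4: gamma = 1 lies in [-2, 5]  OK

Violated: 2, 3.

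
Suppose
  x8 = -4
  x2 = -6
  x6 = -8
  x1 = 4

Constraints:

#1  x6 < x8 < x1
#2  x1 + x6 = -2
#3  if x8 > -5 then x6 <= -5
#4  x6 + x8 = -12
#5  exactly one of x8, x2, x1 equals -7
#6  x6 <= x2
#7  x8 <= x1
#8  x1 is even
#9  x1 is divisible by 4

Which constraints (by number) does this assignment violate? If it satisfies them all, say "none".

No — constraints 2, 5 are not satisfied.

#1 values -8 < -4 < 4 — OK.
#2 x1 + x6 = 4 + (-8) = -4, not -2 — violated.
#3 x8 = -4 > -5, so we need x6 ≤ -5; x6 = -8 ≤ -5 — OK.
#4 x6 + x8 = -8 + (-4) = -12 — OK.
#5 x8=-4, x2=-6, x1=4; 0 of them equal -7, not exactly one — violated.
#6 x6 = -8, x2 = -6; -8 ≤ -6 — OK.
#7 x8 = -4, x1 = 4; -4 ≤ 4 — OK.
#8 x1 = 4 is even — OK.
#9 4 / 4 = 1, so 4 divides 4 — OK.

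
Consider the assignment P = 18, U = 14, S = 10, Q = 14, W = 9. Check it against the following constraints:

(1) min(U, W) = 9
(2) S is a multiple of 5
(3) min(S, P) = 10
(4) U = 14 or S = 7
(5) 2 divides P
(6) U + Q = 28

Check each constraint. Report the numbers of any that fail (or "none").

(1) min(14, 9) = 9 — holds.
(2) 10 / 5 = 2, so 5 divides 10 — holds.
(3) min(10, 18) = 10 — holds.
(4) U = 14 = 14 (first disjunct) — holds.
(5) 18 / 2 = 9, so 2 divides 18 — holds.
(6) U + Q = 14 + 14 = 28 — holds.

None — every constraint holds.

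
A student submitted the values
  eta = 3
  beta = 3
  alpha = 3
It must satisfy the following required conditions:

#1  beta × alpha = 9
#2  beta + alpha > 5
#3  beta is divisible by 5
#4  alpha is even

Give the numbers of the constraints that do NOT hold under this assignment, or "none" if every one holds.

#1 beta × alpha = 3 × 3 = 9  OK
#2 beta + alpha = 3 + 3 = 6; 6 > 5  OK
#3 3 = 5×0 + 3, so 5 does not divide 3  FAIL
#4 alpha = 3 is odd  FAIL

The assignment fails constraints 3 and 4.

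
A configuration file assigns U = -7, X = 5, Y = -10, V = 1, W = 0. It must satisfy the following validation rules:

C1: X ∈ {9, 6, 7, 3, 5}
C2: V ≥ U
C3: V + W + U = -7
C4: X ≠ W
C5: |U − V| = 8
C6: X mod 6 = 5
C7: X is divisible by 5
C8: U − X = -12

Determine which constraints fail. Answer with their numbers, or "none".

C1: X = 5 is in {9, 6, 7, 3, 5} — holds.
C2: V = 1, U = -7; 1 ≥ -7 — holds.
C3: V + W + U = 1 + 0 + (-7) = -6, not -7 — fails.
C4: X = 5, W = 0; distinct — holds.
C5: |-7 − 1| = 8 — holds.
C6: 5 mod 6 = 5 — holds.
C7: 5 / 5 = 1, so 5 divides 5 — holds.
C8: U − X = -7 − 5 = -12 — holds.

No — constraint 3 is not satisfied.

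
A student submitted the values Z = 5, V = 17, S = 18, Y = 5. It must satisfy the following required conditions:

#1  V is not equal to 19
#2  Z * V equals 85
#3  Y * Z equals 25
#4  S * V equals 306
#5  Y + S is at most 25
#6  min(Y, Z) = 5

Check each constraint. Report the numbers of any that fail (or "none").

None — every constraint holds.

#1 V = 17, and 17 ≠ 19 — holds.
#2 Z * V = 5 * 17 = 85 — holds.
#3 Y * Z = 5 * 5 = 25 — holds.
#4 S * V = 18 * 17 = 306 — holds.
#5 Y + S = 5 + 18 = 23; 23 ≤ 25 — holds.
#6 min(5, 5) = 5 — holds.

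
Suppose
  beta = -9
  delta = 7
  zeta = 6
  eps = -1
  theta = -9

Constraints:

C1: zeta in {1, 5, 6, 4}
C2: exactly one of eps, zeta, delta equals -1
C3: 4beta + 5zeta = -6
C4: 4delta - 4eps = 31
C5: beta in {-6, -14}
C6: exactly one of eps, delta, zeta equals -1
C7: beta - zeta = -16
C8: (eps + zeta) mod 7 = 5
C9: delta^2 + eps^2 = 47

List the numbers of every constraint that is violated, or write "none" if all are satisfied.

No — constraints 4, 5, 7, 9 are not satisfied.

C1: zeta = 6 is in {1, 5, 6, 4}  true
C2: eps=-1, zeta=6, delta=7; 1 of them equals -1  true
C3: 4beta + 5zeta = 4(-9) + 5(6) = -6  true
C4: 4delta - 4eps = 4(7) - 4(-1) = 32, not 31  false
C5: beta = -9 is not in {-6, -14}  false
C6: eps=-1, delta=7, zeta=6; 1 of them equals -1  true
C7: beta - zeta = -9 - 6 = -15, not -16  false
C8: eps + zeta = 5; 5 mod 7 = 5  true
C9: delta^2 + eps^2 = 7^2 + (-1)^2 = 49 + 1 = 50, not 47  false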